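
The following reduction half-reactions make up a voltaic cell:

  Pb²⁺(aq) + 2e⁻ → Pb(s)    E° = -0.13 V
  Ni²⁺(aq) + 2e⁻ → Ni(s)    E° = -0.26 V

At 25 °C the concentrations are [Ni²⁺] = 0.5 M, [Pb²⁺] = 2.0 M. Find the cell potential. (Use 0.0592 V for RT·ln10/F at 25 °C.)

0.148 V

The Pb²⁺/Pb couple has the higher reduction potential and acts as the cathode, so E°_cell = -0.13 − (-0.26) = 0.13 V.
Balancing electrons gives n = 2; the reaction quotient is Q = [Ni²⁺]/[Pb²⁺] = 0.250.
At 25 °C, E = E° − (0.0592/n) log Q = 0.13 − (0.0592/2)(-0.602) = 0.130 + 0.018 = 0.148 V.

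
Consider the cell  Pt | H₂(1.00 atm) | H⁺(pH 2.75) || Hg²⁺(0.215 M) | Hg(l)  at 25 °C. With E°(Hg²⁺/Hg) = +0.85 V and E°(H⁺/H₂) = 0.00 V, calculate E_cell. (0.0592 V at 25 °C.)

The Hg²⁺/Hg couple is the cathode, so E°_cell = 0.85 V; n = 2.
[H⁺] = 10^(−2.75) = 0.0018 M, and Q = [H⁺]^2 / ([Hg²⁺]·P(H₂)) = 1.47 × 10^-5.
E = E° − (0.0592/2) log Q = 0.85 − (0.0592/2)(-4.832) = 0.993 V.

0.99 V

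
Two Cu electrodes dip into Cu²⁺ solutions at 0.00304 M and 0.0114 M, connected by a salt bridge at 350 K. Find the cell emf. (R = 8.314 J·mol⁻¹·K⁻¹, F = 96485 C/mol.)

Both half-cells are Cu²⁺/Cu, so E°_cell = 0. The concentrated side is the cathode; the cell reaction moves Cu²⁺ from high to low concentration with n = 2.
Q = [Cu²⁺]_dilute/[Cu²⁺]_conc = 0.00304/0.0114 = 0.267.
E = 0 − (RT/nF) ln Q = −((8.314×350)/(2×96485))(-1.322) = 0.0199 V.

0.020 V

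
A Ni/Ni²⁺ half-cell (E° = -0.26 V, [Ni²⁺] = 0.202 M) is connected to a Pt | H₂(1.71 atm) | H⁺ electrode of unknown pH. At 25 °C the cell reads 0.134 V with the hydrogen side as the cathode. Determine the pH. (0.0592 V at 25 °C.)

pH = 2.36

E°_cell = 0.26 V and n = 2.
log Q = n(E° − E)/0.0592 = 2×(0.26 − 0.134)/0.0592 = 4.257.
With Q = [Ni²⁺]·P(H₂) / [H⁺]^2, solving for [H⁺] gives log[H⁺] = -2.359, so pH = 2.36.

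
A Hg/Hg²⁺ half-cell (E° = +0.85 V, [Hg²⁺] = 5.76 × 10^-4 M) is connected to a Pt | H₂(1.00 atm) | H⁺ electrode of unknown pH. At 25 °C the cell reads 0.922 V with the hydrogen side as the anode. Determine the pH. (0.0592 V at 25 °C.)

pH = 2.84

E°_cell = 0.85 V and n = 2.
log Q = n(E° − E)/0.0592 = 2×(0.85 − 0.922)/0.0592 = -2.432.
With Q = [H⁺]^2 / ([Hg²⁺]·P(H₂)), solving for [H⁺] gives log[H⁺] = -2.836, so pH = 2.84.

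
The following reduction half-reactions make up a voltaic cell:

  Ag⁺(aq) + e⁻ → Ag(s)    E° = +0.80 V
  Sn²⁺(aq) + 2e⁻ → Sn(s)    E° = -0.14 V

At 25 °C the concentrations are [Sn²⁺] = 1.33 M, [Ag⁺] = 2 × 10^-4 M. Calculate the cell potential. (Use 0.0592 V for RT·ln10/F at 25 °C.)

0.717 V

The Ag⁺/Ag couple has the higher reduction potential and acts as the cathode, so E°_cell = +0.80 − (-0.14) = 0.94 V.
Balancing electrons gives n = 2; the reaction quotient is Q = [Sn²⁺]/[Ag⁺]^2 = 3.33 × 10^7.
At 25 °C, E = E° − (0.0592/n) log Q = 0.94 − (0.0592/2)(7.522) = 0.940 − 0.223 = 0.717 V.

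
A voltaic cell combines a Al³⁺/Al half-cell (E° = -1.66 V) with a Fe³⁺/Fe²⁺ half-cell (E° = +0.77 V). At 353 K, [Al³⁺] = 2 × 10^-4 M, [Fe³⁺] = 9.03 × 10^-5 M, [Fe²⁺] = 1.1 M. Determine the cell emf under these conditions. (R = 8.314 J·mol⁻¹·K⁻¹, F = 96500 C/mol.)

2.23 V

The Fe³⁺/Fe²⁺ couple has the higher reduction potential and acts as the cathode, so E°_cell = +0.77 − (-1.66) = 2.43 V.
Balancing electrons gives n = 3; the reaction quotient is Q = [Al³⁺]·[Fe²⁺]^3/[Fe³⁺]^3 = 3.62 × 10^8.
E = E° − (RT/nF) ln Q = 2.43 − (8.314×353)/(3×96500) × (19.706) = 2.430 − 0.200 = 2.230 V.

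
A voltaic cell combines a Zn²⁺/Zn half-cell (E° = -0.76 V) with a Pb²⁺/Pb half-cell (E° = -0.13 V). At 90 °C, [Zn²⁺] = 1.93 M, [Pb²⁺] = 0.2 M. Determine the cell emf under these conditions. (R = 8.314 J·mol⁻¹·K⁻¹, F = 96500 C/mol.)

The Pb²⁺/Pb couple has the higher reduction potential and acts as the cathode, so E°_cell = -0.13 − (-0.76) = 0.63 V.
Balancing electrons gives n = 2; the reaction quotient is Q = [Zn²⁺]/[Pb²⁺] = 9.65.
E = E° − (RT/nF) ln Q = 0.63 − (8.314×363)/(2×96500) × (2.267) = 0.630 − 0.035 = 0.595 V.

0.595 V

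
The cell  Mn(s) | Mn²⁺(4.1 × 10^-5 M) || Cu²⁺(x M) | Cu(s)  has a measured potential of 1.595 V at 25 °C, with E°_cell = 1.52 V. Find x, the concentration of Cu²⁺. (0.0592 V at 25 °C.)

0.014 M

From the Nernst equation, log Q = n(E° − E)/0.0592 = 2(1.52 − 1.595)/0.0592 = -2.534, so Q = 0.00293.
With Q = [Mn²⁺]/[Cu²⁺] and the known concentrations, [Cu²⁺] in the denominator gives [Cu²⁺] = 0.014 M.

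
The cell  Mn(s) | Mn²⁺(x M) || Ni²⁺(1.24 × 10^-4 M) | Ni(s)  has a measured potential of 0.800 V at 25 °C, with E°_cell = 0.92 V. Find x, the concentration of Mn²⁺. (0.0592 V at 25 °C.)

1.4 M

From the Nernst equation, log Q = n(E° − E)/0.0592 = 2(0.92 − 0.800)/0.0592 = 4.054, so Q = 1.13 × 10^4.
With Q = [Mn²⁺]/[Ni²⁺] and the known concentrations, [Mn²⁺] in the numerator gives [Mn²⁺] = 1.4 M.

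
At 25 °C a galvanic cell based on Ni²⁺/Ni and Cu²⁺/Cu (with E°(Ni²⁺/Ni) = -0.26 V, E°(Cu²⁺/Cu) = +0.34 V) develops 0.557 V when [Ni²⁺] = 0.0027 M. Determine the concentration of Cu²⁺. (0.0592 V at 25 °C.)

From the Nernst equation, log Q = n(E° − E)/0.0592 = 2(0.60 − 0.557)/0.0592 = 1.453, so Q = 28.4.
With Q = [Ni²⁺]/[Cu²⁺] and the known concentrations, [Cu²⁺] in the denominator gives [Cu²⁺] = 9.5 × 10^-5 M.

9.5 × 10^-5 M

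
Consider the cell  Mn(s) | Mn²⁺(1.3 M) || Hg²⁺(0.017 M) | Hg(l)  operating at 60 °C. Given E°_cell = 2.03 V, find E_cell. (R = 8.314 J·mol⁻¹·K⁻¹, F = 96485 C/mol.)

Balancing electrons gives n = 2; the reaction quotient is Q = [Mn²⁺]/[Hg²⁺] = 76.5.
E = E° − (RT/nF) ln Q = 2.03 − (8.314×333)/(2×96485) × (4.337) = 2.030 − 0.062 = 1.968 V.

1.97 V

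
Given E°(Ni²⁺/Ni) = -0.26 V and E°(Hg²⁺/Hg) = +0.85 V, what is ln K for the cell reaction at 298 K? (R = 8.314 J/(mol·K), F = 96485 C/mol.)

E°_cell = +0.85 − (-0.26) = 1.11 V, with n = 2 electrons transferred.
At equilibrium E = 0, so the Nernst equation gives ln K = nFE°/RT = (2)(96485)(1.11)/((8.314)(298)) = 86.45.

ln K = 86.5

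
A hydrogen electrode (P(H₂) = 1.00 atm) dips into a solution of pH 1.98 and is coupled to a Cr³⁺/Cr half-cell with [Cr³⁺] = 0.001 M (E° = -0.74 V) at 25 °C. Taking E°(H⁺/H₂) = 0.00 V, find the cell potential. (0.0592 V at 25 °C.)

The hydrogen couple is the cathode, so E°_cell = 0.74 V; n = 6.
[H⁺] = 10^(−1.98) = 0.010 M, and Q = [Cr³⁺]^2·P(H₂)^3 / [H⁺]^6 = 7.59 × 10^5.
E = E° − (0.0592/6) log Q = 0.74 − (0.0592/6)(5.880) = 0.682 V.

0.68 V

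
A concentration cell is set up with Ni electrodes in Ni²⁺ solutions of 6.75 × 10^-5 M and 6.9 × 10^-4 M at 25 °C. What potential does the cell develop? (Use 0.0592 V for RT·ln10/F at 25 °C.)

Both half-cells are Ni²⁺/Ni, so E°_cell = 0. The concentrated side is the cathode; the cell reaction moves Ni²⁺ from high to low concentration with n = 2.
Q = [Ni²⁺]_dilute/[Ni²⁺]_conc = 6.75 × 10^-5/6.9 × 10^-4 = 0.0978.
E = 0 − (0.0592/2) log Q = −(0.0592/2)(-1.010) = 0.0299 V.

0.030 V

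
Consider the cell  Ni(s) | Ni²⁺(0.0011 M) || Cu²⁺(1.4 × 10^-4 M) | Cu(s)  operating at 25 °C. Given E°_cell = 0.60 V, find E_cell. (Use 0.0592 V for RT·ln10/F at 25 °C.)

0.574 V

Balancing electrons gives n = 2; the reaction quotient is Q = [Ni²⁺]/[Cu²⁺] = 7.86.
At 25 °C, E = E° − (0.0592/n) log Q = 0.60 − (0.0592/2)(0.895) = 0.600 − 0.026 = 0.574 V.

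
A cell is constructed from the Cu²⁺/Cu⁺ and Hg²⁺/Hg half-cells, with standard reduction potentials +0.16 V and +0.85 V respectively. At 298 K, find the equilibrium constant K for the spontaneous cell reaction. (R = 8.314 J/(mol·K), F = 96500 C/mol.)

2.2 × 10^23

E°_cell = +0.85 − (+0.16) = 0.69 V, with n = 2 electrons transferred.
At equilibrium E = 0, so the Nernst equation gives ln K = nFE°/RT = (2)(96500)(0.69)/((8.314)(298)) = 53.75.
K = e^53.75 = 2.2 × 10^23.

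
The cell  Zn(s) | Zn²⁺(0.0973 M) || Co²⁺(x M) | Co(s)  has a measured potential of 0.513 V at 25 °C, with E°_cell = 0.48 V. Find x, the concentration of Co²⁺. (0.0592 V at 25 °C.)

1.3 M

From the Nernst equation, log Q = n(E° − E)/0.0592 = 2(0.48 − 0.513)/0.0592 = -1.115, so Q = 0.0768.
With Q = [Zn²⁺]/[Co²⁺] and the known concentrations, [Co²⁺] in the denominator gives [Co²⁺] = 1.3 M.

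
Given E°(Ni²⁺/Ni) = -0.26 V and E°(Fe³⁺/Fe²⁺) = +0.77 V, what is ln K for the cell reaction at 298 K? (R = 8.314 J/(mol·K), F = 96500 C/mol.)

E°_cell = +0.77 − (-0.26) = 1.03 V, with n = 2 electrons transferred.
At equilibrium E = 0, so the Nernst equation gives ln K = nFE°/RT = (2)(96500)(1.03)/((8.314)(298)) = 80.24.

ln K = 80.2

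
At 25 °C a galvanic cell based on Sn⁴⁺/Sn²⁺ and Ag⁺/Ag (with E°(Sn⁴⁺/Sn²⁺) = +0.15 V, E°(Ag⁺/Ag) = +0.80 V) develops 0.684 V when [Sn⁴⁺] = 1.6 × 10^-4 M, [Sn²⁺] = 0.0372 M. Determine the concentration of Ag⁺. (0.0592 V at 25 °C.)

0.25 M

From the Nernst equation, log Q = n(E° − E)/0.0592 = 2(0.65 − 0.684)/0.0592 = -1.149, so Q = 0.0710.
With Q = [Sn⁴⁺]/([Sn²⁺]·[Ag⁺]^2) and the known concentrations, [Ag⁺]^2 in the denominator gives [Ag⁺] = 0.25 M.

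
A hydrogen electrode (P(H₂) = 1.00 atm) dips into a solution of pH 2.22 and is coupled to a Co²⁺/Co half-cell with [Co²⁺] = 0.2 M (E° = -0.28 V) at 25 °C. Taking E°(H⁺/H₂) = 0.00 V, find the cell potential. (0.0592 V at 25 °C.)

0.17 V

The hydrogen couple is the cathode, so E°_cell = 0.28 V; n = 2.
[H⁺] = 10^(−2.22) = 0.0060 M, and Q = [Co²⁺]·P(H₂) / [H⁺]^2 = 5510.
E = E° − (0.0592/2) log Q = 0.28 − (0.0592/2)(3.741) = 0.169 V.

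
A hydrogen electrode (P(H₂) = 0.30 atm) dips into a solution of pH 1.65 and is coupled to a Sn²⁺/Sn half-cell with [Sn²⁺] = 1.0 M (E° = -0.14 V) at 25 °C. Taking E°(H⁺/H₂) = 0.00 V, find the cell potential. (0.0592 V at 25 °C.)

0.058 V

The hydrogen couple is the cathode, so E°_cell = 0.14 V; n = 2.
[H⁺] = 10^(−1.65) = 0.022 M, and Q = [Sn²⁺]·P(H₂) / [H⁺]^2 = 599.
E = E° − (0.0592/2) log Q = 0.14 − (0.0592/2)(2.777) = 0.058 V.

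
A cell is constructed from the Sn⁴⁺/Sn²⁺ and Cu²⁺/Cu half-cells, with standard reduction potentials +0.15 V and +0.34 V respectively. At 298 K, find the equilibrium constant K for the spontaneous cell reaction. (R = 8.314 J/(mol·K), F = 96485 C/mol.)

E°_cell = +0.34 − (+0.15) = 0.19 V, with n = 2 electrons transferred.
At equilibrium E = 0, so the Nernst equation gives ln K = nFE°/RT = (2)(96485)(0.19)/((8.314)(298)) = 14.80.
K = e^14.80 = 2.7 × 10^6.

2.7 × 10^6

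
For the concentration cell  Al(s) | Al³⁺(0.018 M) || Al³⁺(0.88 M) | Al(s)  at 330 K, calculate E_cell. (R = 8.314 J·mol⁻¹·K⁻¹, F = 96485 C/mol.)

Both half-cells are Al³⁺/Al, so E°_cell = 0. The concentrated side is the cathode; the cell reaction moves Al³⁺ from high to low concentration with n = 3.
Q = [Al³⁺]_dilute/[Al³⁺]_conc = 0.018/0.88 = 0.0205.
E = 0 − (RT/nF) ln Q = −((8.314×330)/(3×96485))(-3.890) = 0.0369 V.

0.037 V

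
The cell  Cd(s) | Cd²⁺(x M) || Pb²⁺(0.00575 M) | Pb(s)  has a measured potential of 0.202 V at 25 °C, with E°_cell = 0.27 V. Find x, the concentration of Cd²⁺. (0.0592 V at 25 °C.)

1.1 M

From the Nernst equation, log Q = n(E° − E)/0.0592 = 2(0.27 − 0.202)/0.0592 = 2.297, so Q = 198.
With Q = [Cd²⁺]/[Pb²⁺] and the known concentrations, [Cd²⁺] in the numerator gives [Cd²⁺] = 1.1 M.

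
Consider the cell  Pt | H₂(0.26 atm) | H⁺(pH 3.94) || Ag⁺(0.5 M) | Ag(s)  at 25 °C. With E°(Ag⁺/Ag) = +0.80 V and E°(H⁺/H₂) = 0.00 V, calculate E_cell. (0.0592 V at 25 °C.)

1.00 V

The Ag⁺/Ag couple is the cathode, so E°_cell = 0.80 V; n = 2.
[H⁺] = 10^(−3.94) = 1.1 × 10^-4 M, and Q = [H⁺]^2 / ([Ag⁺]^2·P(H₂)) = 2.03 × 10^-7.
E = E° − (0.0592/2) log Q = 0.80 − (0.0592/2)(-6.693) = 0.998 V.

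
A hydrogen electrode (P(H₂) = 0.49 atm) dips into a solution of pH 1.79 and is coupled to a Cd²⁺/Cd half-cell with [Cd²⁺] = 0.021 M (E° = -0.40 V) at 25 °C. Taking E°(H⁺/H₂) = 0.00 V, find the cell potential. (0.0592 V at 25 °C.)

0.35 V

The hydrogen couple is the cathode, so E°_cell = 0.40 V; n = 2.
[H⁺] = 10^(−1.79) = 0.016 M, and Q = [Cd²⁺]·P(H₂) / [H⁺]^2 = 39.1.
E = E° − (0.0592/2) log Q = 0.40 − (0.0592/2)(1.592) = 0.353 V.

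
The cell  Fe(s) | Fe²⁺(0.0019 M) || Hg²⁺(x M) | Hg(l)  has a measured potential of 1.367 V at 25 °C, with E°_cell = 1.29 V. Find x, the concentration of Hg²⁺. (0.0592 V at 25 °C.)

0.76 M

From the Nernst equation, log Q = n(E° − E)/0.0592 = 2(1.29 − 1.367)/0.0592 = -2.601, so Q = 0.00250.
With Q = [Fe²⁺]/[Hg²⁺] and the known concentrations, [Hg²⁺] in the denominator gives [Hg²⁺] = 0.76 M.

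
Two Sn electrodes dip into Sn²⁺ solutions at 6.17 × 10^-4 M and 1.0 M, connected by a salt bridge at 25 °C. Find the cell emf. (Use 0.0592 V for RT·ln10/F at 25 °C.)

Both half-cells are Sn²⁺/Sn, so E°_cell = 0. The concentrated side is the cathode; the cell reaction moves Sn²⁺ from high to low concentration with n = 2.
Q = [Sn²⁺]_dilute/[Sn²⁺]_conc = 6.17 × 10^-4/1.0 = 6.17 × 10^-4.
E = 0 − (0.0592/2) log Q = −(0.0592/2)(-3.210) = 0.0950 V.

0.095 V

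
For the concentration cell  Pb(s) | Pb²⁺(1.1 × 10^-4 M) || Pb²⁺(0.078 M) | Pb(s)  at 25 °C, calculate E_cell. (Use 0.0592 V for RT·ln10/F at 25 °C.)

Both half-cells are Pb²⁺/Pb, so E°_cell = 0. The concentrated side is the cathode; the cell reaction moves Pb²⁺ from high to low concentration with n = 2.
Q = [Pb²⁺]_dilute/[Pb²⁺]_conc = 1.1 × 10^-4/0.078 = 0.00141.
E = 0 − (0.0592/2) log Q = −(0.0592/2)(-2.851) = 0.0844 V.

0.084 V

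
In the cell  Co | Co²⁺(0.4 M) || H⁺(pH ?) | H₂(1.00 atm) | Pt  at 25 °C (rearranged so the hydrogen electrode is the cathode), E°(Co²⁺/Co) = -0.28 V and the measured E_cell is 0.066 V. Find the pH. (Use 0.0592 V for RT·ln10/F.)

pH = 3.81

E°_cell = 0.28 V and n = 2.
log Q = n(E° − E)/0.0592 = 2×(0.28 − 0.066)/0.0592 = 7.230.
With Q = [Co²⁺]·P(H₂) / [H⁺]^2, solving for [H⁺] gives log[H⁺] = -3.814, so pH = 3.81.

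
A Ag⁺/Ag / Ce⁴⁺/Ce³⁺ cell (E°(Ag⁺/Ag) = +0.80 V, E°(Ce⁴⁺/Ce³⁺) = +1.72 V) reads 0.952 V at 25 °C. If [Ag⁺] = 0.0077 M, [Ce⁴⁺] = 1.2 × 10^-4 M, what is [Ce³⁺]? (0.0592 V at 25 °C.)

From the Nernst equation, log Q = n(E° − E)/0.0592 = 1(0.92 − 0.952)/0.0592 = -0.541, so Q = 0.288.
With Q = [Ag⁺]·[Ce³⁺]/[Ce⁴⁺] and the known concentrations, [Ce³⁺] in the numerator gives [Ce³⁺] = 0.0045 M.

0.0045 M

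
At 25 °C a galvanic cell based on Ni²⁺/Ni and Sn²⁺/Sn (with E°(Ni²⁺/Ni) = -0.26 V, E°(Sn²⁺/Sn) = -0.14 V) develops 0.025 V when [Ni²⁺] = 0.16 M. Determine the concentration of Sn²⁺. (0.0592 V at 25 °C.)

From the Nernst equation, log Q = n(E° − E)/0.0592 = 2(0.12 − 0.025)/0.0592 = 3.209, so Q = 1620.
With Q = [Ni²⁺]/[Sn²⁺] and the known concentrations, [Sn²⁺] in the denominator gives [Sn²⁺] = 9.9 × 10^-5 M.

9.9 × 10^-5 M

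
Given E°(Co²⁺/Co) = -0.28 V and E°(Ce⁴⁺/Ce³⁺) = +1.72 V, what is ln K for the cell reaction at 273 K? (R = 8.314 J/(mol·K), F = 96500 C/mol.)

E°_cell = +1.72 − (-0.28) = 2.00 V, with n = 2 electrons transferred.
At equilibrium E = 0, so the Nernst equation gives ln K = nFE°/RT = (2)(96500)(2.00)/((8.314)(273)) = 170.06.

ln K = 170.1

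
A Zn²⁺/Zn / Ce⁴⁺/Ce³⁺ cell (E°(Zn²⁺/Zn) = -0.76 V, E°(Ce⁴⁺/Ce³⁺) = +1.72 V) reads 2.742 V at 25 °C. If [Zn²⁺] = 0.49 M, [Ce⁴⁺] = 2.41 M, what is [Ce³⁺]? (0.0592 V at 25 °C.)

1.3 × 10^-4 M

From the Nernst equation, log Q = n(E° − E)/0.0592 = 2(2.48 − 2.742)/0.0592 = -8.851, so Q = 1.41 × 10^-9.
With Q = [Zn²⁺]·[Ce³⁺]^2/[Ce⁴⁺]^2 and the known concentrations, [Ce³⁺]^2 in the numerator gives [Ce³⁺] = 1.3 × 10^-4 M.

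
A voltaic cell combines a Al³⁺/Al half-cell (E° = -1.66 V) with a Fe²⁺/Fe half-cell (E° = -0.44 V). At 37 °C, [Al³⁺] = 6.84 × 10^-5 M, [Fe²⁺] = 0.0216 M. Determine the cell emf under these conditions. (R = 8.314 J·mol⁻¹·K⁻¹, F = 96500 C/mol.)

1.25 V

The Fe²⁺/Fe couple has the higher reduction potential and acts as the cathode, so E°_cell = -0.44 − (-1.66) = 1.22 V.
Balancing electrons gives n = 6; the reaction quotient is Q = [Al³⁺]^2/[Fe²⁺]^3 = 4.64 × 10^-4.
E = E° − (RT/nF) ln Q = 1.22 − (8.314×310)/(6×96500) × (-7.675) = 1.220 + 0.034 = 1.254 V.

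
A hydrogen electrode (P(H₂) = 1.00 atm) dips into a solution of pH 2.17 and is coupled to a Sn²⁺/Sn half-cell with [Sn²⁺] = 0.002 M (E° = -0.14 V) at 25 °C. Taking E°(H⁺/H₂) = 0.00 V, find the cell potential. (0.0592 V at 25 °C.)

0.091 V

The hydrogen couple is the cathode, so E°_cell = 0.14 V; n = 2.
[H⁺] = 10^(−2.17) = 0.0068 M, and Q = [Sn²⁺]·P(H₂) / [H⁺]^2 = 43.8.
E = E° − (0.0592/2) log Q = 0.14 − (0.0592/2)(1.641) = 0.091 V.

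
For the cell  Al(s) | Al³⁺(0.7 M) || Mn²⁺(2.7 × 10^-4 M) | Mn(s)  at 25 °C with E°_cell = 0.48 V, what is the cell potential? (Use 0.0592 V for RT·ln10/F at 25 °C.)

Balancing electrons gives n = 6; the reaction quotient is Q = [Al³⁺]^2/[Mn²⁺]^3 = 2.49 × 10^10.
At 25 °C, E = E° − (0.0592/n) log Q = 0.48 − (0.0592/6)(10.396) = 0.480 − 0.103 = 0.377 V.

0.377 V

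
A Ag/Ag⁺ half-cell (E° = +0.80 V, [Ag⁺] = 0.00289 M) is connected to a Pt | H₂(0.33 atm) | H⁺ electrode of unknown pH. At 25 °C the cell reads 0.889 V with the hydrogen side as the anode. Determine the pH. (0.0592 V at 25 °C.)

pH = 4.28

E°_cell = 0.80 V and n = 2.
log Q = n(E° − E)/0.0592 = 2×(0.80 − 0.889)/0.0592 = -3.007.
With Q = [H⁺]^2 / ([Ag⁺]^2·P(H₂)), solving for [H⁺] gives log[H⁺] = -4.283, so pH = 4.28.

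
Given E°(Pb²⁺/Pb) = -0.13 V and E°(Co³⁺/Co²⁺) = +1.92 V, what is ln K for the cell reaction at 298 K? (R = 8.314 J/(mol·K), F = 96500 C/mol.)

ln K = 159.7

E°_cell = +1.92 − (-0.13) = 2.05 V, with n = 2 electrons transferred.
At equilibrium E = 0, so the Nernst equation gives ln K = nFE°/RT = (2)(96500)(2.05)/((8.314)(298)) = 159.69.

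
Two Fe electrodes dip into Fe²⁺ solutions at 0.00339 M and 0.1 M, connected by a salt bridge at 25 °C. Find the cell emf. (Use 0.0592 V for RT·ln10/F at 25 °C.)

Both half-cells are Fe²⁺/Fe, so E°_cell = 0. The concentrated side is the cathode; the cell reaction moves Fe²⁺ from high to low concentration with n = 2.
Q = [Fe²⁺]_dilute/[Fe²⁺]_conc = 0.00339/0.1 = 0.0339.
E = 0 − (0.0592/2) log Q = −(0.0592/2)(-1.470) = 0.0435 V.

0.044 V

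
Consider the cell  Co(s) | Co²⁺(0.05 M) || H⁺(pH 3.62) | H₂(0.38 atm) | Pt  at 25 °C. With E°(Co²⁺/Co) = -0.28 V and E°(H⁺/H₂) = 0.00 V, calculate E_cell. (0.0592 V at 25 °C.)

0.12 V

The hydrogen couple is the cathode, so E°_cell = 0.28 V; n = 2.
[H⁺] = 10^(−3.62) = 2.4 × 10^-4 M, and Q = [Co²⁺]·P(H₂) / [H⁺]^2 = 3.3 × 10^5.
E = E° − (0.0592/2) log Q = 0.28 − (0.0592/2)(5.519) = 0.117 V.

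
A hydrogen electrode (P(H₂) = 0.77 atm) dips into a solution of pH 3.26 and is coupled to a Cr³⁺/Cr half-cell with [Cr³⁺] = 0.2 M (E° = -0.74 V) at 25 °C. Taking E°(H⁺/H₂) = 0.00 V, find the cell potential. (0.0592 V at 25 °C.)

0.56 V

The hydrogen couple is the cathode, so E°_cell = 0.74 V; n = 6.
[H⁺] = 10^(−3.26) = 5.5 × 10^-4 M, and Q = [Cr³⁺]^2·P(H₂)^3 / [H⁺]^6 = 6.63 × 10^17.
E = E° − (0.0592/6) log Q = 0.74 − (0.0592/6)(17.822) = 0.564 V.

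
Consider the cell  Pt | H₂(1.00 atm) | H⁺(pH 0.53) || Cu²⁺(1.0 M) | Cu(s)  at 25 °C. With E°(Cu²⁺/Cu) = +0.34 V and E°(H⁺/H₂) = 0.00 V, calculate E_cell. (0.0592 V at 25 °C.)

The Cu²⁺/Cu couple is the cathode, so E°_cell = 0.34 V; n = 2.
[H⁺] = 10^(−0.53) = 0.30 M, and Q = [H⁺]^2 / ([Cu²⁺]·P(H₂)) = 0.0871.
E = E° − (0.0592/2) log Q = 0.34 − (0.0592/2)(-1.060) = 0.371 V.

0.37 V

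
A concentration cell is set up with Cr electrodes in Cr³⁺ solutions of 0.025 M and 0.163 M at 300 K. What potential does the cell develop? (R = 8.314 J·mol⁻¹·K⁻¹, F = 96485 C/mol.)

Both half-cells are Cr³⁺/Cr, so E°_cell = 0. The concentrated side is the cathode; the cell reaction moves Cr³⁺ from high to low concentration with n = 3.
Q = [Cr³⁺]_dilute/[Cr³⁺]_conc = 0.025/0.163 = 0.153.
E = 0 − (RT/nF) ln Q = −((8.314×300)/(3×96485))(-1.875) = 0.0162 V.

0.016 V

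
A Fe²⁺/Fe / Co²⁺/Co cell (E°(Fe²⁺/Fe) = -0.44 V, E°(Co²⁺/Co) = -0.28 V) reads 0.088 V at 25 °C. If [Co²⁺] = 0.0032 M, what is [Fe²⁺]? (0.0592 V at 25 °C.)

0.87 M

From the Nernst equation, log Q = n(E° − E)/0.0592 = 2(0.16 − 0.088)/0.0592 = 2.432, so Q = 271.
With Q = [Fe²⁺]/[Co²⁺] and the known concentrations, [Fe²⁺] in the numerator gives [Fe²⁺] = 0.87 M.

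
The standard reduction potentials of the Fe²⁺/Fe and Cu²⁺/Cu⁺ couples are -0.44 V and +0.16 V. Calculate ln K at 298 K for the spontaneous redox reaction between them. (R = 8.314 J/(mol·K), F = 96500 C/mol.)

E°_cell = +0.16 − (-0.44) = 0.60 V, with n = 2 electrons transferred.
At equilibrium E = 0, so the Nernst equation gives ln K = nFE°/RT = (2)(96500)(0.60)/((8.314)(298)) = 46.74.

ln K = 46.7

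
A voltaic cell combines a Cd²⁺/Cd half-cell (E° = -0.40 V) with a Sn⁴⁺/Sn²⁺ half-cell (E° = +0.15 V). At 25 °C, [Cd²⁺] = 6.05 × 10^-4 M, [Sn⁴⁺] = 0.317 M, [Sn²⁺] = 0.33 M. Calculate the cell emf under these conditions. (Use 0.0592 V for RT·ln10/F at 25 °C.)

The Sn⁴⁺/Sn²⁺ couple has the higher reduction potential and acts as the cathode, so E°_cell = +0.15 − (-0.40) = 0.55 V.
Balancing electrons gives n = 2; the reaction quotient is Q = [Cd²⁺]·[Sn²⁺]/[Sn⁴⁺] = 6.3 × 10^-4.
At 25 °C, E = E° − (0.0592/n) log Q = 0.55 − (0.0592/2)(-3.201) = 0.550 + 0.095 = 0.645 V.

0.645 V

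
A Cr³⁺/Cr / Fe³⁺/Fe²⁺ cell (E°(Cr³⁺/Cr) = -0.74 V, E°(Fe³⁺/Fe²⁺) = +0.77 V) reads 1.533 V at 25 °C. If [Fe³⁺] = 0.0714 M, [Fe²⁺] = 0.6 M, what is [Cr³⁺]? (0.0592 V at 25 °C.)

1.2 × 10^-4 M

From the Nernst equation, log Q = n(E° − E)/0.0592 = 3(1.51 − 1.533)/0.0592 = -1.166, so Q = 0.0683.
With Q = [Cr³⁺]·[Fe²⁺]^3/[Fe³⁺]^3 and the known concentrations, [Cr³⁺] in the numerator gives [Cr³⁺] = 1.2 × 10^-4 M.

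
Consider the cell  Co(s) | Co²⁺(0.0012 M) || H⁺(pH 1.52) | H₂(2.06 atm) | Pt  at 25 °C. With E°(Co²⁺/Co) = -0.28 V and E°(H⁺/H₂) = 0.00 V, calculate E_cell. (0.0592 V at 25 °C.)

The hydrogen couple is the cathode, so E°_cell = 0.28 V; n = 2.
[H⁺] = 10^(−1.52) = 0.030 M, and Q = [Co²⁺]·P(H₂) / [H⁺]^2 = 2.71.
E = E° − (0.0592/2) log Q = 0.28 − (0.0592/2)(0.433) = 0.267 V.

0.27 V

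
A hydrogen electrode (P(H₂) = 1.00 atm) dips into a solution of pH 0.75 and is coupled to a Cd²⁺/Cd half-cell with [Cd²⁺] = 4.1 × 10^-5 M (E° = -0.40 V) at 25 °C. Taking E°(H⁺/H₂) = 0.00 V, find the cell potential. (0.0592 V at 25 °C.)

0.49 V

The hydrogen couple is the cathode, so E°_cell = 0.40 V; n = 2.
[H⁺] = 10^(−0.75) = 0.18 M, and Q = [Cd²⁺]·P(H₂) / [H⁺]^2 = 0.00130.
E = E° − (0.0592/2) log Q = 0.40 − (0.0592/2)(-2.887) = 0.485 V.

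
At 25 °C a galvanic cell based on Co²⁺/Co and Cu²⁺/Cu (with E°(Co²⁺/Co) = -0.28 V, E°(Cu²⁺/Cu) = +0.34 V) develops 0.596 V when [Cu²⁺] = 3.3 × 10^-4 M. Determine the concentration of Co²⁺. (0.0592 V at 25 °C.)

0.0021 M

From the Nernst equation, log Q = n(E° − E)/0.0592 = 2(0.62 − 0.596)/0.0592 = 0.811, so Q = 6.47.
With Q = [Co²⁺]/[Cu²⁺] and the known concentrations, [Co²⁺] in the numerator gives [Co²⁺] = 0.0021 M.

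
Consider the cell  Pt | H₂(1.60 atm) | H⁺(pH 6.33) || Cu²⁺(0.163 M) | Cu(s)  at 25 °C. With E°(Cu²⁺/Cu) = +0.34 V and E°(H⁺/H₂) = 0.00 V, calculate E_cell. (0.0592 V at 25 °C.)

0.70 V

The Cu²⁺/Cu couple is the cathode, so E°_cell = 0.34 V; n = 2.
[H⁺] = 10^(−6.33) = 4.7 × 10^-7 M, and Q = [H⁺]^2 / ([Cu²⁺]·P(H₂)) = 8.39 × 10^-13.
E = E° − (0.0592/2) log Q = 0.34 − (0.0592/2)(-12.076) = 0.697 V.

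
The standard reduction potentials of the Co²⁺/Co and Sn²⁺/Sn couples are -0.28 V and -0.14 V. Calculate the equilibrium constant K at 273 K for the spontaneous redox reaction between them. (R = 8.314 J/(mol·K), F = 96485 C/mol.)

E°_cell = -0.14 − (-0.28) = 0.14 V, with n = 2 electrons transferred.
At equilibrium E = 0, so the Nernst equation gives ln K = nFE°/RT = (2)(96485)(0.14)/((8.314)(273)) = 11.90.
K = e^11.90 = 1.5 × 10^5.

1.5 × 10^5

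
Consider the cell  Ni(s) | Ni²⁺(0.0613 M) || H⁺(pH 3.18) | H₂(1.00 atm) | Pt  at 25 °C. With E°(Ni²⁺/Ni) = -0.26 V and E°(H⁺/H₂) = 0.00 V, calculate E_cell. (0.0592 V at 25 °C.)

0.11 V

The hydrogen couple is the cathode, so E°_cell = 0.26 V; n = 2.
[H⁺] = 10^(−3.18) = 6.6 × 10^-4 M, and Q = [Ni²⁺]·P(H₂) / [H⁺]^2 = 1.4 × 10^5.
E = E° − (0.0592/2) log Q = 0.26 − (0.0592/2)(5.147) = 0.108 V.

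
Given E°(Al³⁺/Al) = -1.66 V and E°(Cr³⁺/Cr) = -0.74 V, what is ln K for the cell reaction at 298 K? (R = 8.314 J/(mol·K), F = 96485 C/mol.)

E°_cell = -0.74 − (-1.66) = 0.92 V, with n = 3 electrons transferred.
At equilibrium E = 0, so the Nernst equation gives ln K = nFE°/RT = (3)(96485)(0.92)/((8.314)(298)) = 107.48.

ln K = 107.5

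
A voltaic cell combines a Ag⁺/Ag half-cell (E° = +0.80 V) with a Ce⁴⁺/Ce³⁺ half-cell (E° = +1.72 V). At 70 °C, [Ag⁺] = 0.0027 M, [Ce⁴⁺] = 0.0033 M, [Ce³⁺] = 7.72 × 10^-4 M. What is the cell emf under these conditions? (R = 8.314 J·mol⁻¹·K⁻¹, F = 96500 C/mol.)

1.14 V

The Ce⁴⁺/Ce³⁺ couple has the higher reduction potential and acts as the cathode, so E°_cell = +1.72 − (+0.80) = 0.92 V.
Balancing electrons gives n = 1; the reaction quotient is Q = [Ag⁺]·[Ce³⁺]/[Ce⁴⁺] = 6.32 × 10^-4.
E = E° − (RT/nF) ln Q = 0.92 − (8.314×343)/(1×96500) × (-7.367) = 0.920 + 0.218 = 1.138 V.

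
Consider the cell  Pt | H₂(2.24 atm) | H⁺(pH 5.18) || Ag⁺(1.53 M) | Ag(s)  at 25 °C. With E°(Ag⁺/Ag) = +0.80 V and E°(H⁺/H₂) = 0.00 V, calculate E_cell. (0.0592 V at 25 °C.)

The Ag⁺/Ag couple is the cathode, so E°_cell = 0.80 V; n = 2.
[H⁺] = 10^(−5.18) = 6.6 × 10^-6 M, and Q = [H⁺]^2 / ([Ag⁺]^2·P(H₂)) = 8.32 × 10^-12.
E = E° − (0.0592/2) log Q = 0.80 − (0.0592/2)(-11.080) = 1.128 V.

1.13 V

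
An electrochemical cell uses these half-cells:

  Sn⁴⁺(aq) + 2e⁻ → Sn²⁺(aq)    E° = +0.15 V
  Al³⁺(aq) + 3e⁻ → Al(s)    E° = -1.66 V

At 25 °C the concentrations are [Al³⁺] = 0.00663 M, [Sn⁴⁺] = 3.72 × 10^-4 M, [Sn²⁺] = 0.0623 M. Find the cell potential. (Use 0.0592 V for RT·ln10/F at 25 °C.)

The Sn⁴⁺/Sn²⁺ couple has the higher reduction potential and acts as the cathode, so E°_cell = +0.15 − (-1.66) = 1.81 V.
Balancing electrons gives n = 6; the reaction quotient is Q = [Al³⁺]^2·[Sn²⁺]^3/[Sn⁴⁺]^3 = 206.
At 25 °C, E = E° − (0.0592/n) log Q = 1.81 − (0.0592/6)(2.315) = 1.810 − 0.023 = 1.787 V.

1.79 V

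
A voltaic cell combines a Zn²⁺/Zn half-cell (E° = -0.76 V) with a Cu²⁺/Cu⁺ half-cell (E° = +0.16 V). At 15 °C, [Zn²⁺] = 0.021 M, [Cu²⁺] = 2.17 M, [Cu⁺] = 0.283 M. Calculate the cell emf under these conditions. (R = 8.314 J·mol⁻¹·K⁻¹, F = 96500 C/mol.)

The Cu²⁺/Cu⁺ couple has the higher reduction potential and acts as the cathode, so E°_cell = +0.16 − (-0.76) = 0.92 V.
Balancing electrons gives n = 2; the reaction quotient is Q = [Zn²⁺]·[Cu⁺]^2/[Cu²⁺]^2 = 3.57 × 10^-4.
E = E° − (RT/nF) ln Q = 0.92 − (8.314×288)/(2×96500) × (-7.937) = 0.920 + 0.098 = 1.018 V.

1.02 V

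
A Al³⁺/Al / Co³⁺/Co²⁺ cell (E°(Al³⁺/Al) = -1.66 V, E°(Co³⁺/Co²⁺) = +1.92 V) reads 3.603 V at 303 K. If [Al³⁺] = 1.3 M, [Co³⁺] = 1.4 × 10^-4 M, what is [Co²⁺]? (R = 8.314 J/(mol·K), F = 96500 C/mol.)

From the Nernst equation, ln Q = nF(E° − E)/RT = 3×96500×(3.58 − 3.603)/(8.314×303) = -2.643, so Q = 0.0711.
With Q = [Al³⁺]·[Co²⁺]^3/[Co³⁺]^3 and the known concentrations, [Co²⁺]^3 in the numerator gives [Co²⁺] = 5.3 × 10^-5 M.

5.3 × 10^-5 M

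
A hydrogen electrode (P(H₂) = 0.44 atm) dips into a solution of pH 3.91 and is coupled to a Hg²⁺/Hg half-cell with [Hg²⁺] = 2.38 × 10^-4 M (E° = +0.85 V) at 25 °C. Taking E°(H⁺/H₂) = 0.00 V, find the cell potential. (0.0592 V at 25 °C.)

The Hg²⁺/Hg couple is the cathode, so E°_cell = 0.85 V; n = 2.
[H⁺] = 10^(−3.91) = 1.2 × 10^-4 M, and Q = [H⁺]^2 / ([Hg²⁺]·P(H₂)) = 1.45 × 10^-4.
E = E° − (0.0592/2) log Q = 0.85 − (0.0592/2)(-3.840) = 0.964 V.

0.96 V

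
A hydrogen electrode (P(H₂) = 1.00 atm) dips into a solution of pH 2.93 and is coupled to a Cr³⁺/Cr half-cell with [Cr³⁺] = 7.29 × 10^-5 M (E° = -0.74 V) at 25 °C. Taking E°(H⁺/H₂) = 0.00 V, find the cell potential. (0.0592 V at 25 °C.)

0.65 V

The hydrogen couple is the cathode, so E°_cell = 0.74 V; n = 6.
[H⁺] = 10^(−2.93) = 0.0012 M, and Q = [Cr³⁺]^2·P(H₂)^3 / [H⁺]^6 = 2.02 × 10^9.
E = E° − (0.0592/6) log Q = 0.74 − (0.0592/6)(9.305) = 0.648 V.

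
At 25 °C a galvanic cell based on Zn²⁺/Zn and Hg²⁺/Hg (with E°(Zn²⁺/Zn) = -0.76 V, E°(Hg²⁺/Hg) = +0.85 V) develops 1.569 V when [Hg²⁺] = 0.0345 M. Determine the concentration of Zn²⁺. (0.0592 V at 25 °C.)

From the Nernst equation, log Q = n(E° − E)/0.0592 = 2(1.61 − 1.569)/0.0592 = 1.385, so Q = 24.3.
With Q = [Zn²⁺]/[Hg²⁺] and the known concentrations, [Zn²⁺] in the numerator gives [Zn²⁺] = 0.84 M.

0.84 M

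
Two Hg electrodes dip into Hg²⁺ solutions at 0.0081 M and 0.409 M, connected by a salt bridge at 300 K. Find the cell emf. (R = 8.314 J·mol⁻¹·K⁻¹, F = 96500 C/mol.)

Both half-cells are Hg²⁺/Hg, so E°_cell = 0. The concentrated side is the cathode; the cell reaction moves Hg²⁺ from high to low concentration with n = 2.
Q = [Hg²⁺]_dilute/[Hg²⁺]_conc = 0.0081/0.409 = 0.0198.
E = 0 − (RT/nF) ln Q = −((8.314×300)/(2×96500))(-3.922) = 0.0507 V.

0.051 V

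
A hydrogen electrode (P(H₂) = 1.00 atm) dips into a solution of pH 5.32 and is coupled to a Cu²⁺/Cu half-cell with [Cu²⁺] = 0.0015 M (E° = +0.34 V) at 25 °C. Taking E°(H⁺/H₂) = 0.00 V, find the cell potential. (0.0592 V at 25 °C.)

0.57 V

The Cu²⁺/Cu couple is the cathode, so E°_cell = 0.34 V; n = 2.
[H⁺] = 10^(−5.32) = 4.8 × 10^-6 M, and Q = [H⁺]^2 / ([Cu²⁺]·P(H₂)) = 1.53 × 10^-8.
E = E° − (0.0592/2) log Q = 0.34 − (0.0592/2)(-7.816) = 0.571 V.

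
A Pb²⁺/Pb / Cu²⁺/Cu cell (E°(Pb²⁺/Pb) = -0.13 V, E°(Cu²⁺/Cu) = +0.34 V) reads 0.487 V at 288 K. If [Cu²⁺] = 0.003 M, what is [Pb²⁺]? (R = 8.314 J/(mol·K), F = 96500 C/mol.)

From the Nernst equation, ln Q = nF(E° − E)/RT = 2×96500×(0.47 − 0.487)/(8.314×288) = -1.370, so Q = 0.254.
With Q = [Pb²⁺]/[Cu²⁺] and the known concentrations, [Pb²⁺] in the numerator gives [Pb²⁺] = 7.6 × 10^-4 M.

7.6 × 10^-4 M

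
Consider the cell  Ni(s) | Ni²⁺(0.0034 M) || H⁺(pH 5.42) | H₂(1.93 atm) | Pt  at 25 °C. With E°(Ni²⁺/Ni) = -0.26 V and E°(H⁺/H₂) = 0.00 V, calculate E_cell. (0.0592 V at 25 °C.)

0.004 V

The hydrogen couple is the cathode, so E°_cell = 0.26 V; n = 2.
[H⁺] = 10^(−5.42) = 3.8 × 10^-6 M, and Q = [Ni²⁺]·P(H₂) / [H⁺]^2 = 4.54 × 10^8.
E = E° − (0.0592/2) log Q = 0.26 − (0.0592/2)(8.657) = 0.004 V.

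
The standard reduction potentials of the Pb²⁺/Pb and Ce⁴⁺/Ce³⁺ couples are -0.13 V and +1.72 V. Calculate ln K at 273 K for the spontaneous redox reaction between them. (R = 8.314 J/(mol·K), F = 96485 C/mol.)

ln K = 157.3

E°_cell = +1.72 − (-0.13) = 1.85 V, with n = 2 electrons transferred.
At equilibrium E = 0, so the Nernst equation gives ln K = nFE°/RT = (2)(96485)(1.85)/((8.314)(273)) = 157.29.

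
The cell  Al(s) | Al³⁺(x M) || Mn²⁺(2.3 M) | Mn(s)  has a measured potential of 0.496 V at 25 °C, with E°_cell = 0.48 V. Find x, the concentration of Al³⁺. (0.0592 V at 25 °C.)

From the Nernst equation, log Q = n(E° − E)/0.0592 = 6(0.48 − 0.496)/0.0592 = -1.622, so Q = 0.0239.
With Q = [Al³⁺]^2/[Mn²⁺]^3 and the known concentrations, [Al³⁺]^2 in the numerator gives [Al³⁺] = 0.54 M.

0.54 M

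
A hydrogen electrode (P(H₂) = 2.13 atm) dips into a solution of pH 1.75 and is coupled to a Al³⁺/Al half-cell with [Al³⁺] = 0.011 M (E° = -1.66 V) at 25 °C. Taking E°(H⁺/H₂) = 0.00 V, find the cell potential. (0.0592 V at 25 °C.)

1.59 V

The hydrogen couple is the cathode, so E°_cell = 1.66 V; n = 6.
[H⁺] = 10^(−1.75) = 0.018 M, and Q = [Al³⁺]^2·P(H₂)^3 / [H⁺]^6 = 3.7 × 10^7.
E = E° − (0.0592/6) log Q = 1.66 − (0.0592/6)(7.568) = 1.585 V.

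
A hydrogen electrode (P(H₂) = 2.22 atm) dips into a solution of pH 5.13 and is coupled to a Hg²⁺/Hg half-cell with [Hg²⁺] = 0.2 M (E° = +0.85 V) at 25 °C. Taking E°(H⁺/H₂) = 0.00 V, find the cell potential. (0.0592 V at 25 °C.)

The Hg²⁺/Hg couple is the cathode, so E°_cell = 0.85 V; n = 2.
[H⁺] = 10^(−5.13) = 7.4 × 10^-6 M, and Q = [H⁺]^2 / ([Hg²⁺]·P(H₂)) = 1.24 × 10^-10.
E = E° − (0.0592/2) log Q = 0.85 − (0.0592/2)(-9.907) = 1.143 V.

1.14 V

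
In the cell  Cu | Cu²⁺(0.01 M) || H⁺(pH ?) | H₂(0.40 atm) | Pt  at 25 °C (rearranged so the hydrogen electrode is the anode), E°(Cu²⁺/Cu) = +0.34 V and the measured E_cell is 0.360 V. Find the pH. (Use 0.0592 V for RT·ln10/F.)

pH = 1.54

E°_cell = 0.34 V and n = 2.
log Q = n(E° − E)/0.0592 = 2×(0.34 − 0.360)/0.0592 = -0.676.
With Q = [H⁺]^2 / ([Cu²⁺]·P(H₂)), solving for [H⁺] gives log[H⁺] = -1.537, so pH = 1.54.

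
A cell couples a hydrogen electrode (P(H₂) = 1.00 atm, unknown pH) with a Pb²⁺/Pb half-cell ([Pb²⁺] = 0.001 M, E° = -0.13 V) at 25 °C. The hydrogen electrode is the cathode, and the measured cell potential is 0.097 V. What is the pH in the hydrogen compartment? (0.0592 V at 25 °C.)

E°_cell = 0.13 V and n = 2.
log Q = n(E° − E)/0.0592 = 2×(0.13 − 0.097)/0.0592 = 1.115.
With Q = [Pb²⁺]·P(H₂) / [H⁺]^2, solving for [H⁺] gives log[H⁺] = -2.057, so pH = 2.06.

pH = 2.06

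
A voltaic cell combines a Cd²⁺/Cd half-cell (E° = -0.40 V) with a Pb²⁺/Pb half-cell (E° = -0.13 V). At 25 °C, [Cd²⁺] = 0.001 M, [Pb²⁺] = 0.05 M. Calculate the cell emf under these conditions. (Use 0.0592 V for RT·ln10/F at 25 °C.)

0.320 V

The Pb²⁺/Pb couple has the higher reduction potential and acts as the cathode, so E°_cell = -0.13 − (-0.40) = 0.27 V.
Balancing electrons gives n = 2; the reaction quotient is Q = [Cd²⁺]/[Pb²⁺] = 0.0200.
At 25 °C, E = E° − (0.0592/n) log Q = 0.27 − (0.0592/2)(-1.699) = 0.270 + 0.050 = 0.320 V.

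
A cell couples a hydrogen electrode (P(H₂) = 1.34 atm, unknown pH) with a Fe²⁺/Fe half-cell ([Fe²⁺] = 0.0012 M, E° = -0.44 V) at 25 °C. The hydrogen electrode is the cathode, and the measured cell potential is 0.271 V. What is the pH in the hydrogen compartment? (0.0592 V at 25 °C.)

E°_cell = 0.44 V and n = 2.
log Q = n(E° − E)/0.0592 = 2×(0.44 − 0.271)/0.0592 = 5.709.
With Q = [Fe²⁺]·P(H₂) / [H⁺]^2, solving for [H⁺] gives log[H⁺] = -4.252, so pH = 4.25.

pH = 4.25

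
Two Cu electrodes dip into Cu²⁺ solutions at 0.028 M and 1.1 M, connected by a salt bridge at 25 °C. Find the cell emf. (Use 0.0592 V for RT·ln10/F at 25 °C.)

0.047 V

Both half-cells are Cu²⁺/Cu, so E°_cell = 0. The concentrated side is the cathode; the cell reaction moves Cu²⁺ from high to low concentration with n = 2.
Q = [Cu²⁺]_dilute/[Cu²⁺]_conc = 0.028/1.1 = 0.0255.
E = 0 − (0.0592/2) log Q = −(0.0592/2)(-1.594) = 0.0472 V.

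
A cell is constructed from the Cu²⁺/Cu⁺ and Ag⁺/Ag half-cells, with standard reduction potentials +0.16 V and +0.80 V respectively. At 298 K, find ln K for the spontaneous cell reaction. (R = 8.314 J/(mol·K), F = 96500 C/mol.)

ln K = 24.9

E°_cell = +0.80 − (+0.16) = 0.64 V, with n = 1 electron transferred.
At equilibrium E = 0, so the Nernst equation gives ln K = nFE°/RT = (1)(96500)(0.64)/((8.314)(298)) = 24.93.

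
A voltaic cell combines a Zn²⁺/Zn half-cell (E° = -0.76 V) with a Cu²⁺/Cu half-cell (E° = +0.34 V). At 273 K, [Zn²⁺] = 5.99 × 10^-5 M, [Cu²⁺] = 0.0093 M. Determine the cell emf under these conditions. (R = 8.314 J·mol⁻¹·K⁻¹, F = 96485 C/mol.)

The Cu²⁺/Cu couple has the higher reduction potential and acts as the cathode, so E°_cell = +0.34 − (-0.76) = 1.10 V.
Balancing electrons gives n = 2; the reaction quotient is Q = [Zn²⁺]/[Cu²⁺] = 0.00644.
E = E° − (RT/nF) ln Q = 1.10 − (8.314×273)/(2×96485) × (-5.045) = 1.100 + 0.059 = 1.159 V.

1.16 V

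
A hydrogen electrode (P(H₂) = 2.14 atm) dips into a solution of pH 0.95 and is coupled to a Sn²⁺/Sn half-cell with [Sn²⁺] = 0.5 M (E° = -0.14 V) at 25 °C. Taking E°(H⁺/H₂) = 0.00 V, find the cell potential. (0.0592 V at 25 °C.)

The hydrogen couple is the cathode, so E°_cell = 0.14 V; n = 2.
[H⁺] = 10^(−0.95) = 0.11 M, and Q = [Sn²⁺]·P(H₂) / [H⁺]^2 = 85.0.
E = E° − (0.0592/2) log Q = 0.14 − (0.0592/2)(1.929) = 0.083 V.

0.083 V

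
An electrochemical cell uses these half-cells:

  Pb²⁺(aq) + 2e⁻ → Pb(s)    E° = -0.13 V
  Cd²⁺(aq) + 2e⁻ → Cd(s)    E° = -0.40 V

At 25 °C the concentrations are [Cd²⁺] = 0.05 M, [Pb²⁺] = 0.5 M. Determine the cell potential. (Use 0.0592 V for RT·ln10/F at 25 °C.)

0.300 V

The Pb²⁺/Pb couple has the higher reduction potential and acts as the cathode, so E°_cell = -0.13 − (-0.40) = 0.27 V.
Balancing electrons gives n = 2; the reaction quotient is Q = [Cd²⁺]/[Pb²⁺] = 0.100.
At 25 °C, E = E° − (0.0592/n) log Q = 0.27 − (0.0592/2)(-1.000) = 0.270 + 0.030 = 0.300 V.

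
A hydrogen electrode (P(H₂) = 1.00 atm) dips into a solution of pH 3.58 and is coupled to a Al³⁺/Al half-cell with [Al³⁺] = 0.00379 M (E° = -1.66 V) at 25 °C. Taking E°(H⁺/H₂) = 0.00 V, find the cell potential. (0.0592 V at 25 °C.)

1.50 V

The hydrogen couple is the cathode, so E°_cell = 1.66 V; n = 6.
[H⁺] = 10^(−3.58) = 2.6 × 10^-4 M, and Q = [Al³⁺]^2·P(H₂)^3 / [H⁺]^6 = 4.34 × 10^16.
E = E° − (0.0592/6) log Q = 1.66 − (0.0592/6)(16.637) = 1.496 V.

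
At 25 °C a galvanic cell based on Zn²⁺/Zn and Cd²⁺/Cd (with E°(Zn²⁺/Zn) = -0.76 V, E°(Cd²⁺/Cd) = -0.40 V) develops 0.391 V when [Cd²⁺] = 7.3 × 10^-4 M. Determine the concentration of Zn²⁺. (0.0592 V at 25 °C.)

6.5 × 10^-5 M

From the Nernst equation, log Q = n(E° − E)/0.0592 = 2(0.36 − 0.391)/0.0592 = -1.047, so Q = 0.0897.
With Q = [Zn²⁺]/[Cd²⁺] and the known concentrations, [Zn²⁺] in the numerator gives [Zn²⁺] = 6.5 × 10^-5 M.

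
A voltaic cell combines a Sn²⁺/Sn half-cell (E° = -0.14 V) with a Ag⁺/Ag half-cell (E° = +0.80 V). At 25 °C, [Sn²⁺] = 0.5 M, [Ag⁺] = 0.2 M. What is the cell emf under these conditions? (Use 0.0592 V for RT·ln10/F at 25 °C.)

0.908 V

The Ag⁺/Ag couple has the higher reduction potential and acts as the cathode, so E°_cell = +0.80 − (-0.14) = 0.94 V.
Balancing electrons gives n = 2; the reaction quotient is Q = [Sn²⁺]/[Ag⁺]^2 = 12.5.
At 25 °C, E = E° − (0.0592/n) log Q = 0.94 − (0.0592/2)(1.097) = 0.940 − 0.032 = 0.908 V.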